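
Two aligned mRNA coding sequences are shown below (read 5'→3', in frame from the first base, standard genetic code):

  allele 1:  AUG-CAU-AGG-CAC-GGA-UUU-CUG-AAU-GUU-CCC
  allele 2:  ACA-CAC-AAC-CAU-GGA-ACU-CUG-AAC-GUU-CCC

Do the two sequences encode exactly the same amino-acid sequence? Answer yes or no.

Codon 1: AUG Met / ACA Thr — nonsynonymous.
Codon 2: CAU His / CAC His — synonymous.
Codon 3: AGG Arg / AAC Asn — nonsynonymous.
Codon 4: CAC His / CAU His — synonymous.
Codon 5: GGA Gly / GGA Gly — identical.
Codon 6: UUU Phe / ACU Thr — nonsynonymous.
Codon 7: CUG Leu / CUG Leu — identical.
Codon 8: AAU Asn / AAC Asn — synonymous.
Codon 9: GUU Val / GUU Val — identical.
Codon 10: CCC Pro / CCC Pro — identical.
Nonsynonymous differences: 3 → different protein.

no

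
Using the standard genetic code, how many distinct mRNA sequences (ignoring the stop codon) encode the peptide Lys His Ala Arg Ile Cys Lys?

1152

Lys: 2 codons.
His: 2 codons.
Ala: 4 codons.
Arg: 6 codons.
Ile: 3 codons.
Cys: 2 codons.
Lys: 2 codons.
2 × 2 × 4 × 6 × 3 × 2 × 2 = 1152.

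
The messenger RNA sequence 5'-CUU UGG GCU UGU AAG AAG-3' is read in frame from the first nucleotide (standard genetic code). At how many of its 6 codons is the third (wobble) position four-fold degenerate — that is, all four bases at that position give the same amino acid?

2

Codon 1 CUU (Leu): third position 4-fold.
Codon 2 UGG (Trp): third position 1-fold.
Codon 3 GCU (Ala): third position 4-fold.
Codon 4 UGU (Cys): third position 2-fold.
Codon 5 AAG (Lys): third position 2-fold.
Codon 6 AAG (Lys): third position 2-fold.
Four-fold degenerate third positions: 2.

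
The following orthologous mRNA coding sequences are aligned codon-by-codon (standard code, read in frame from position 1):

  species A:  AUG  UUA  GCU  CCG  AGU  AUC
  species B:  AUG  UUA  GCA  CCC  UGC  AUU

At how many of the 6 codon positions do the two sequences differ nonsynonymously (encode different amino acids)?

1

Codon 1: AUG Met / AUG Met — identical.
Codon 2: UUA Leu / UUA Leu — identical.
Codon 3: GCU Ala / GCA Ala — synonymous.
Codon 4: CCG Pro / CCC Pro — synonymous.
Codon 5: AGU Ser / UGC Cys — nonsynonymous.
Codon 6: AUC Ile / AUU Ile — synonymous.
Nonsynonymous differences: 1.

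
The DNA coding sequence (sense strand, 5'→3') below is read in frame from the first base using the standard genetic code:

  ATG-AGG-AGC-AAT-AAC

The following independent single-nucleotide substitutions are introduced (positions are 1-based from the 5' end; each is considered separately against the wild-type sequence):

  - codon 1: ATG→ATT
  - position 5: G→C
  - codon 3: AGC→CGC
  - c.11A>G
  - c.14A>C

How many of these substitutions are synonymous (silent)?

0

Codon 1: ATG (Met) → ATT (Ile) — missense.
Codon 2: AGG (Arg) → ACG (Thr) — missense.
Codon 3: AGC (Ser) → CGC (Arg) — missense.
Codon 4: AAT (Asn) → AGT (Ser) — missense.
Codon 5: AAC (Asn) → ACC (Thr) — missense.
Synonymous: 0 of 5.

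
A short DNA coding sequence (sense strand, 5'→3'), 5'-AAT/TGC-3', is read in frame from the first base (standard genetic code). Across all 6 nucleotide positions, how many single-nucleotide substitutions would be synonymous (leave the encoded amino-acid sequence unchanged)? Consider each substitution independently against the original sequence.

Codon 1 (AAT, Asn): 1 synonymous substitution.
Codon 2 (TGC, Cys): 1 synonymous substitution.
Total: 1 + 1 = 2.

2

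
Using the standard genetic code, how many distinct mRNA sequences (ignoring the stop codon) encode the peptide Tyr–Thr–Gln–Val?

64

Tyr: 2 codons.
Thr: 4 codons.
Gln: 2 codons.
Val: 4 codons.
2 × 4 × 2 × 4 = 64.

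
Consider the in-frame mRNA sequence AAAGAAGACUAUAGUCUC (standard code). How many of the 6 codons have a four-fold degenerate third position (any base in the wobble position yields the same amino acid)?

1

Codon 1 AAA (Lys): third position 2-fold.
Codon 2 GAA (Glu): third position 2-fold.
Codon 3 GAC (Asp): third position 2-fold.
Codon 4 UAU (Tyr): third position 2-fold.
Codon 5 AGU (Ser): third position 2-fold.
Codon 6 CUC (Leu): third position 4-fold.
Four-fold degenerate third positions: 1.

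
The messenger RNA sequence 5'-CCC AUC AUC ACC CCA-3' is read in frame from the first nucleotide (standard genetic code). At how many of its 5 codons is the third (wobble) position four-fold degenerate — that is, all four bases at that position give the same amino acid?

Codon 1 CCC (Pro): third position 4-fold.
Codon 2 AUC (Ile): third position 3-fold.
Codon 3 AUC (Ile): third position 3-fold.
Codon 4 ACC (Thr): third position 4-fold.
Codon 5 CCA (Pro): third position 4-fold.
Four-fold degenerate third positions: 3.

3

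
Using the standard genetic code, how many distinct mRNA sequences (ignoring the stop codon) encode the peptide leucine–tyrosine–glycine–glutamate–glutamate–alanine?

768

Leu: 6 codons.
Tyr: 2 codons.
Gly: 4 codons.
Glu: 2 codons.
Glu: 2 codons.
Ala: 4 codons.
6 × 2 × 4 × 2 × 2 × 4 = 768.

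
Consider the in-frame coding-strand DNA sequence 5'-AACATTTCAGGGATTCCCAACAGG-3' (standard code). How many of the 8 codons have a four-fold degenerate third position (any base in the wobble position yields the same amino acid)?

Codon 1 AAC (Asn): third position 2-fold.
Codon 2 ATT (Ile): third position 3-fold.
Codon 3 TCA (Ser): third position 4-fold.
Codon 4 GGG (Gly): third position 4-fold.
Codon 5 ATT (Ile): third position 3-fold.
Codon 6 CCC (Pro): third position 4-fold.
Codon 7 AAC (Asn): third position 2-fold.
Codon 8 AGG (Arg): third position 2-fold.
Four-fold degenerate third positions: 3.

3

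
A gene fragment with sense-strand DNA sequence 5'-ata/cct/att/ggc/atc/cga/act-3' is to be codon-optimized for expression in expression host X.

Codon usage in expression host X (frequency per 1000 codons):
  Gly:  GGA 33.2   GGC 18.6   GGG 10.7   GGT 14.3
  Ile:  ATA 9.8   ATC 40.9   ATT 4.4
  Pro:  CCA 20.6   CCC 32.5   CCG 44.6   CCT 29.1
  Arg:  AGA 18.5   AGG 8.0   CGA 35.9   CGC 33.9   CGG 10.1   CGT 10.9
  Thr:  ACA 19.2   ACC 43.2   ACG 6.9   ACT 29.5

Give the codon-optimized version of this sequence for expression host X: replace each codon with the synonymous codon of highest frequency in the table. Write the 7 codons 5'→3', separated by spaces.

Codon 1 (Ile): best is ATC at 40.9.
Codon 2 (Pro): best is CCG at 44.6.
Codon 3 (Ile): best is ATC at 40.9.
Codon 4 (Gly): best is GGA at 33.2.
Codon 5 (Ile): best is ATC at 40.9.
Codon 6 (Arg): best is CGA at 35.9.
Codon 7 (Thr): best is ACC at 43.2.

ATC CCG ATC GGA ATC CGA ACC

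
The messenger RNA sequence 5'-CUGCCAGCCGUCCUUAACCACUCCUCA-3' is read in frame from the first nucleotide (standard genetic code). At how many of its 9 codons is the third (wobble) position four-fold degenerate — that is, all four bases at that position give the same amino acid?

7

Codon 1 CUG (Leu): third position 4-fold.
Codon 2 CCA (Pro): third position 4-fold.
Codon 3 GCC (Ala): third position 4-fold.
Codon 4 GUC (Val): third position 4-fold.
Codon 5 CUU (Leu): third position 4-fold.
Codon 6 AAC (Asn): third position 2-fold.
Codon 7 CAC (His): third position 2-fold.
Codon 8 UCC (Ser): third position 4-fold.
Codon 9 UCA (Ser): third position 4-fold.
Four-fold degenerate third positions: 7.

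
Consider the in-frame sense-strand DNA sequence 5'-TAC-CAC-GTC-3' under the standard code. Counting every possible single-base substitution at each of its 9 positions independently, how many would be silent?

Codon 1 (TAC, Tyr): 1 synonymous substitution.
Codon 2 (CAC, His): 1 synonymous substitution.
Codon 3 (GTC, Val): 3 synonymous substitutions.
Total: 1 + 1 + 3 = 5.

5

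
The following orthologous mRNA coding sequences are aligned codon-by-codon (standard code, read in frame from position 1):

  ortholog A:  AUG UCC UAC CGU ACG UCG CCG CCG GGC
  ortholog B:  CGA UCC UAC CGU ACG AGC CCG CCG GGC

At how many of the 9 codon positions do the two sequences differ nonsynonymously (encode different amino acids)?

1

Codon 1: AUG Met / CGA Arg — nonsynonymous.
Codon 2: UCC Ser / UCC Ser — identical.
Codon 3: UAC Tyr / UAC Tyr — identical.
Codon 4: CGU Arg / CGU Arg — identical.
Codon 5: ACG Thr / ACG Thr — identical.
Codon 6: UCG Ser / AGC Ser — synonymous.
Codon 7: CCG Pro / CCG Pro — identical.
Codon 8: CCG Pro / CCG Pro — identical.
Codon 9: GGC Gly / GGC Gly — identical.
Nonsynonymous differences: 1.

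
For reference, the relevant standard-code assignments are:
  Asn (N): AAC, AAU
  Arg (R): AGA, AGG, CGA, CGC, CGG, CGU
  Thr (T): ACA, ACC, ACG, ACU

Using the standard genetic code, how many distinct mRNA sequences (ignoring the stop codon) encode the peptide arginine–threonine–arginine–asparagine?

288

Arg: 6 codons.
Thr: 4 codons.
Arg: 6 codons.
Asn: 2 codons.
6 × 4 × 6 × 2 = 288.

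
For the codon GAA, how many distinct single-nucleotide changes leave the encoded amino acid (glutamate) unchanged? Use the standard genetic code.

Position 1: none → 0 synonymous.
Position 2: none → 0 synonymous.
Position 3: GAG → 1 synonymous.
Total: 0 + 0 + 1 = 1.

1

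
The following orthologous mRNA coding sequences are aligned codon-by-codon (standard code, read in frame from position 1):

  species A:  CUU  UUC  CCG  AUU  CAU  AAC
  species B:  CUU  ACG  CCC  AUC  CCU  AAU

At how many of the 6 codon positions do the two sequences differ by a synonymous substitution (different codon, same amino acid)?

Codon 1: CUU Leu / CUU Leu — identical.
Codon 2: UUC Phe / ACG Thr — nonsynonymous.
Codon 3: CCG Pro / CCC Pro — synonymous.
Codon 4: AUU Ile / AUC Ile — synonymous.
Codon 5: CAU His / CCU Pro — nonsynonymous.
Codon 6: AAC Asn / AAU Asn — synonymous.
Synonymous differences: 3.

3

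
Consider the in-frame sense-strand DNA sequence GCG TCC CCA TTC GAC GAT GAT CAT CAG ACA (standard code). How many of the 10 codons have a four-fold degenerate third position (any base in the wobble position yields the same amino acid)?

4

Codon 1 GCG (Ala): third position 4-fold.
Codon 2 TCC (Ser): third position 4-fold.
Codon 3 CCA (Pro): third position 4-fold.
Codon 4 TTC (Phe): third position 2-fold.
Codon 5 GAC (Asp): third position 2-fold.
Codon 6 GAT (Asp): third position 2-fold.
Codon 7 GAT (Asp): third position 2-fold.
Codon 8 CAT (His): third position 2-fold.
Codon 9 CAG (Gln): third position 2-fold.
Codon 10 ACA (Thr): third position 4-fold.
Four-fold degenerate third positions: 4.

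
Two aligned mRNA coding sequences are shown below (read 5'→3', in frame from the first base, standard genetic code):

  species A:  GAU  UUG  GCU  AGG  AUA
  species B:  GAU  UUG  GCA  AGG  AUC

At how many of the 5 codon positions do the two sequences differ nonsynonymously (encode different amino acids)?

Codon 1: GAU Asp / GAU Asp — identical.
Codon 2: UUG Leu / UUG Leu — identical.
Codon 3: GCU Ala / GCA Ala — synonymous.
Codon 4: AGG Arg / AGG Arg — identical.
Codon 5: AUA Ile / AUC Ile — synonymous.
Nonsynonymous differences: 0.

0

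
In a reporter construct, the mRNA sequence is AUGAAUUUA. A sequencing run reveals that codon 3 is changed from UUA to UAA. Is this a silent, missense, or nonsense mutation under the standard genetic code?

Position 8 falls in codon 3: UUA → Leu.
After the substitution the codon is UAA → Stop.
The new codon is a stop codon, so this is a nonsense mutation.

nonsense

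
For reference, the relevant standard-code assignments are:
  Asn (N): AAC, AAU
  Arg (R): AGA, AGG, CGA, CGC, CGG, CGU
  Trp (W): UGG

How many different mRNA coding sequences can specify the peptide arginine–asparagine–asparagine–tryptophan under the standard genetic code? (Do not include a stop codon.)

Arg: 6 codons.
Asn: 2 codons.
Asn: 2 codons.
Trp: 1 codon.
6 × 2 × 2 × 1 = 24.

24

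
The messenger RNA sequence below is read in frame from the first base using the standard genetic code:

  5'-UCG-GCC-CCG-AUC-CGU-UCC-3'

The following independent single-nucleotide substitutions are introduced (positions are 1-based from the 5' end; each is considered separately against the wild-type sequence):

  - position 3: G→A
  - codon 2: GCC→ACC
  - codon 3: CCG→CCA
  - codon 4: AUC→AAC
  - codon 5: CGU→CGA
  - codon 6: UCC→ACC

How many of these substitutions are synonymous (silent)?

3

Codon 1: UCG (Ser) → UCA (Ser) — synonymous.
Codon 2: GCC (Ala) → ACC (Thr) — missense.
Codon 3: CCG (Pro) → CCA (Pro) — synonymous.
Codon 4: AUC (Ile) → AAC (Asn) — missense.
Codon 5: CGU (Arg) → CGA (Arg) — synonymous.
Codon 6: UCC (Ser) → ACC (Thr) — missense.
Synonymous: 3 of 6.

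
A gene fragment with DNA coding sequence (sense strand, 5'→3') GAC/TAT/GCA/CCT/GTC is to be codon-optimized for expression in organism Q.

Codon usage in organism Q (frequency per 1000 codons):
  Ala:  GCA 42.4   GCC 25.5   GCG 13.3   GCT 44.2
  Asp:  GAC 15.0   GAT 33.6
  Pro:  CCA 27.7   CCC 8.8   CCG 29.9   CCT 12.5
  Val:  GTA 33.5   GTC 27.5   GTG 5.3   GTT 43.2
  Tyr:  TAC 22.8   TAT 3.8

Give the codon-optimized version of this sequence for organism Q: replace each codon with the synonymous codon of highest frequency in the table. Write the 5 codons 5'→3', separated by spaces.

GAT TAC GCT CCG GTT

Codon 1 (Asp): best is GAT at 33.6.
Codon 2 (Tyr): best is TAC at 22.8.
Codon 3 (Ala): best is GCT at 44.2.
Codon 4 (Pro): best is CCG at 29.9.
Codon 5 (Val): best is GTT at 43.2.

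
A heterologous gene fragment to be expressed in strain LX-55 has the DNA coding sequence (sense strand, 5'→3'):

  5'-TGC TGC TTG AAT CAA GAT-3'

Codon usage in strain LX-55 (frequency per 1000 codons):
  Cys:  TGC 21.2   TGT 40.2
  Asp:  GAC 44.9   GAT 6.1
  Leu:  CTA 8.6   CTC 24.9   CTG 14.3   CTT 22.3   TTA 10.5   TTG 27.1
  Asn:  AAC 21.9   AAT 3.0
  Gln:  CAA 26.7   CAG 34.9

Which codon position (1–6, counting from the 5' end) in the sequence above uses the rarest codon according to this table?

Codon 1 TGC (Cys): 21.2 per 1000.
Codon 2 TGC (Cys): 21.2 per 1000.
Codon 3 TTG (Leu): 27.1 per 1000.
Codon 4 AAT (Asn): 3.0 per 1000.
Codon 5 CAA (Gln): 26.7 per 1000.
Codon 6 GAT (Asp): 6.1 per 1000.
Lowest frequency is 3.0 at codon 4.

4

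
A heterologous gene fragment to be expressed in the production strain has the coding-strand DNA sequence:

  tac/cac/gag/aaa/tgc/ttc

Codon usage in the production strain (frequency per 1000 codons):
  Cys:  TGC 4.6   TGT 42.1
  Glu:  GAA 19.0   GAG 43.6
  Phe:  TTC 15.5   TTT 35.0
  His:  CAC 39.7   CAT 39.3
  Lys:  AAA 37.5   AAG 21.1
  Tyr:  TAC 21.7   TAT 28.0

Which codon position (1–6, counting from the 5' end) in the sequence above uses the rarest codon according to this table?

Codon 1 TAC (Tyr): 21.7 per 1000.
Codon 2 CAC (His): 39.7 per 1000.
Codon 3 GAG (Glu): 43.6 per 1000.
Codon 4 AAA (Lys): 37.5 per 1000.
Codon 5 TGC (Cys): 4.6 per 1000.
Codon 6 TTC (Phe): 15.5 per 1000.
Lowest frequency is 4.6 at codon 5.

5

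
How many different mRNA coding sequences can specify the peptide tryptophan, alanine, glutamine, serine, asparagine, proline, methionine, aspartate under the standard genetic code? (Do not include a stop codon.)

768

Trp: 1 codon.
Ala: 4 codons.
Gln: 2 codons.
Ser: 6 codons.
Asn: 2 codons.
Pro: 4 codons.
Met: 1 codon.
Asp: 2 codons.
1 × 4 × 2 × 6 × 2 × 4 × 1 × 2 = 768.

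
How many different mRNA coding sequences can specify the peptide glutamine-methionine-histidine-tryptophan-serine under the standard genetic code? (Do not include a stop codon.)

Gln: 2 codons.
Met: 1 codon.
His: 2 codons.
Trp: 1 codon.
Ser: 6 codons.
2 × 1 × 2 × 1 × 6 = 24.

24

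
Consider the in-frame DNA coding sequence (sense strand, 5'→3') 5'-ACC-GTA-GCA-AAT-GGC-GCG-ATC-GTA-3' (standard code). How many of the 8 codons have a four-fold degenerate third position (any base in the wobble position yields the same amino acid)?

6

Codon 1 ACC (Thr): third position 4-fold.
Codon 2 GTA (Val): third position 4-fold.
Codon 3 GCA (Ala): third position 4-fold.
Codon 4 AAT (Asn): third position 2-fold.
Codon 5 GGC (Gly): third position 4-fold.
Codon 6 GCG (Ala): third position 4-fold.
Codon 7 ATC (Ile): third position 3-fold.
Codon 8 GTA (Val): third position 4-fold.
Four-fold degenerate third positions: 6.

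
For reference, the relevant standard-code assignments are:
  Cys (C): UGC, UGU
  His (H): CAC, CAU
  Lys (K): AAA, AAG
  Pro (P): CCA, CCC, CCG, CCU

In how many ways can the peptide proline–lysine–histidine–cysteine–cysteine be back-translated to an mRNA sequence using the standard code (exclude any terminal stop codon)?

Pro: 4 codons.
Lys: 2 codons.
His: 2 codons.
Cys: 2 codons.
Cys: 2 codons.
4 × 2 × 2 × 2 × 2 = 64.

64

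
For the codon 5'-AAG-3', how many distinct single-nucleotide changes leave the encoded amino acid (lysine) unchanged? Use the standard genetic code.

1

Position 1: none → 0 synonymous.
Position 2: none → 0 synonymous.
Position 3: AAA → 1 synonymous.
Total: 0 + 0 + 1 = 1.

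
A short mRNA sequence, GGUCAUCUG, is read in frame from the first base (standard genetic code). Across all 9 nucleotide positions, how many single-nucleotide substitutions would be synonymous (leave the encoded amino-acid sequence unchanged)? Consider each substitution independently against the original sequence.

Codon 1 (GGU, Gly): 3 synonymous substitutions.
Codon 2 (CAU, His): 1 synonymous substitution.
Codon 3 (CUG, Leu): 4 synonymous substitutions.
Total: 3 + 1 + 4 = 8.

8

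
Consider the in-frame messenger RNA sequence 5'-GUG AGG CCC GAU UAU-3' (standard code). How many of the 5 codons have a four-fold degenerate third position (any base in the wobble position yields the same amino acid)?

2

Codon 1 GUG (Val): third position 4-fold.
Codon 2 AGG (Arg): third position 2-fold.
Codon 3 CCC (Pro): third position 4-fold.
Codon 4 GAU (Asp): third position 2-fold.
Codon 5 UAU (Tyr): third position 2-fold.
Four-fold degenerate third positions: 2.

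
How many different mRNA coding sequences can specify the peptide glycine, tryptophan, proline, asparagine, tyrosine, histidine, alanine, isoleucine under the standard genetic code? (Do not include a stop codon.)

Gly: 4 codons.
Trp: 1 codon.
Pro: 4 codons.
Asn: 2 codons.
Tyr: 2 codons.
His: 2 codons.
Ala: 4 codons.
Ile: 3 codons.
4 × 1 × 4 × 2 × 2 × 2 × 4 × 3 = 1536.

1536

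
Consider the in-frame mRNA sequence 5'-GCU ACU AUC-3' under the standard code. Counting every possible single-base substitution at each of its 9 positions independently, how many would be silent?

Codon 1 (GCU, Ala): 3 synonymous substitutions.
Codon 2 (ACU, Thr): 3 synonymous substitutions.
Codon 3 (AUC, Ile): 2 synonymous substitutions.
Total: 3 + 3 + 2 = 8.

8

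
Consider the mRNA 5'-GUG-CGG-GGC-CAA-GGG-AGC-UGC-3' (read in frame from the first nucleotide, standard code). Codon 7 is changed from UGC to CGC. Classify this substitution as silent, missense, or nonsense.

Position 19 falls in codon 7: UGC → Cys.
After the substitution the codon is CGC → Arg.
Cys ≠ Arg, so this is a missense mutation.

missense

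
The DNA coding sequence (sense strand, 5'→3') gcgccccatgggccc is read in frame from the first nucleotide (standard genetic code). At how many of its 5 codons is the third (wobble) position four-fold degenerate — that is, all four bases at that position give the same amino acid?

4

Codon 1 GCG (Ala): third position 4-fold.
Codon 2 CCC (Pro): third position 4-fold.
Codon 3 CAT (His): third position 2-fold.
Codon 4 GGG (Gly): third position 4-fold.
Codon 5 CCC (Pro): third position 4-fold.
Four-fold degenerate third positions: 4.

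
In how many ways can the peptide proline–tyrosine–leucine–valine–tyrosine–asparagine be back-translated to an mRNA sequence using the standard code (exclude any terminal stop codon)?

Pro: 4 codons.
Tyr: 2 codons.
Leu: 6 codons.
Val: 4 codons.
Tyr: 2 codons.
Asn: 2 codons.
4 × 2 × 6 × 4 × 2 × 2 = 768.

768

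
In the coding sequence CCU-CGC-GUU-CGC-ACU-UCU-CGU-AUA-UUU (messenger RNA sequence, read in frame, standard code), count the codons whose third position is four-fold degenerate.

Codon 1 CCU (Pro): third position 4-fold.
Codon 2 CGC (Arg): third position 4-fold.
Codon 3 GUU (Val): third position 4-fold.
Codon 4 CGC (Arg): third position 4-fold.
Codon 5 ACU (Thr): third position 4-fold.
Codon 6 UCU (Ser): third position 4-fold.
Codon 7 CGU (Arg): third position 4-fold.
Codon 8 AUA (Ile): third position 3-fold.
Codon 9 UUU (Phe): third position 2-fold.
Four-fold degenerate third positions: 7.

7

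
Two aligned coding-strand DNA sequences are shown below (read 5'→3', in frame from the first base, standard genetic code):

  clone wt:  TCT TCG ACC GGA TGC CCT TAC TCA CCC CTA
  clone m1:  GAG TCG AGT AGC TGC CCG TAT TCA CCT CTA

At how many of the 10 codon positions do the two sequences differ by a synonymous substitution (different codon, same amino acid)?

Codon 1: TCT Ser / GAG Glu — nonsynonymous.
Codon 2: TCG Ser / TCG Ser — identical.
Codon 3: ACC Thr / AGT Ser — nonsynonymous.
Codon 4: GGA Gly / AGC Ser — nonsynonymous.
Codon 5: TGC Cys / TGC Cys — identical.
Codon 6: CCT Pro / CCG Pro — synonymous.
Codon 7: TAC Tyr / TAT Tyr — synonymous.
Codon 8: TCA Ser / TCA Ser — identical.
Codon 9: CCC Pro / CCT Pro — synonymous.
Codon 10: CTA Leu / CTA Leu — identical.
Synonymous differences: 3.

3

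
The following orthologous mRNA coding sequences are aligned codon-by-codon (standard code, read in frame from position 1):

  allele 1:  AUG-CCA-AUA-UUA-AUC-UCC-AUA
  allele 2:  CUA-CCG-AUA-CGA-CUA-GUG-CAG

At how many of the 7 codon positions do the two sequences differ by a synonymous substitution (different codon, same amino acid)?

Codon 1: AUG Met / CUA Leu — nonsynonymous.
Codon 2: CCA Pro / CCG Pro — synonymous.
Codon 3: AUA Ile / AUA Ile — identical.
Codon 4: UUA Leu / CGA Arg — nonsynonymous.
Codon 5: AUC Ile / CUA Leu — nonsynonymous.
Codon 6: UCC Ser / GUG Val — nonsynonymous.
Codon 7: AUA Ile / CAG Gln — nonsynonymous.
Synonymous differences: 1.

1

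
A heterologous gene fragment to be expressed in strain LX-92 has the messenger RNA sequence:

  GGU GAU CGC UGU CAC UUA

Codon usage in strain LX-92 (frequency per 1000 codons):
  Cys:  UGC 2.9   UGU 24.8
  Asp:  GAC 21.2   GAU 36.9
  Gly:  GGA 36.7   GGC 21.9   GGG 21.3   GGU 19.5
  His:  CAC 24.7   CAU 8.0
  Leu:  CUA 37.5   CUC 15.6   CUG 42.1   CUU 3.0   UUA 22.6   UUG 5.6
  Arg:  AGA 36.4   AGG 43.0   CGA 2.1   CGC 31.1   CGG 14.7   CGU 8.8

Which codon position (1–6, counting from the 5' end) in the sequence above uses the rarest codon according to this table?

1

Codon 1 GGU (Gly): 19.5 per 1000.
Codon 2 GAU (Asp): 36.9 per 1000.
Codon 3 CGC (Arg): 31.1 per 1000.
Codon 4 UGU (Cys): 24.8 per 1000.
Codon 5 CAC (His): 24.7 per 1000.
Codon 6 UUA (Leu): 22.6 per 1000.
Lowest frequency is 19.5 at codon 1.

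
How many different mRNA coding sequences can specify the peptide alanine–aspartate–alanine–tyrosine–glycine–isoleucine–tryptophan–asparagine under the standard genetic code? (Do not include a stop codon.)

Ala: 4 codons.
Asp: 2 codons.
Ala: 4 codons.
Tyr: 2 codons.
Gly: 4 codons.
Ile: 3 codons.
Trp: 1 codon.
Asn: 2 codons.
4 × 2 × 4 × 2 × 4 × 3 × 1 × 2 = 1536.

1536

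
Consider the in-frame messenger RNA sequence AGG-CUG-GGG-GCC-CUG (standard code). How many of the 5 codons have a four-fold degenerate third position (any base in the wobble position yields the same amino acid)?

Codon 1 AGG (Arg): third position 2-fold.
Codon 2 CUG (Leu): third position 4-fold.
Codon 3 GGG (Gly): third position 4-fold.
Codon 4 GCC (Ala): third position 4-fold.
Codon 5 CUG (Leu): third position 4-fold.
Four-fold degenerate third positions: 4.

4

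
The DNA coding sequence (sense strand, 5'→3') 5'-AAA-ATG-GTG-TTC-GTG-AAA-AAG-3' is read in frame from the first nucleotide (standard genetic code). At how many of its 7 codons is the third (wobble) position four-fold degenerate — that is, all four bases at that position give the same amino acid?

2

Codon 1 AAA (Lys): third position 2-fold.
Codon 2 ATG (Met): third position 1-fold.
Codon 3 GTG (Val): third position 4-fold.
Codon 4 TTC (Phe): third position 2-fold.
Codon 5 GTG (Val): third position 4-fold.
Codon 6 AAA (Lys): third position 2-fold.
Codon 7 AAG (Lys): third position 2-fold.
Four-fold degenerate third positions: 2.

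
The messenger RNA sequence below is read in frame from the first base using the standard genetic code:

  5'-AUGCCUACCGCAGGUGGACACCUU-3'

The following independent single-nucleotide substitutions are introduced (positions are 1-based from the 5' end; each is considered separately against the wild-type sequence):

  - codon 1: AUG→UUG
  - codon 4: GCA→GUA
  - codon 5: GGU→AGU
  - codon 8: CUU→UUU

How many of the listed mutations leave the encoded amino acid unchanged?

Codon 1: AUG (Met) → UUG (Leu) — missense.
Codon 4: GCA (Ala) → GUA (Val) — missense.
Codon 5: GGU (Gly) → AGU (Ser) — missense.
Codon 8: CUU (Leu) → UUU (Phe) — missense.
Synonymous: 0 of 4.

0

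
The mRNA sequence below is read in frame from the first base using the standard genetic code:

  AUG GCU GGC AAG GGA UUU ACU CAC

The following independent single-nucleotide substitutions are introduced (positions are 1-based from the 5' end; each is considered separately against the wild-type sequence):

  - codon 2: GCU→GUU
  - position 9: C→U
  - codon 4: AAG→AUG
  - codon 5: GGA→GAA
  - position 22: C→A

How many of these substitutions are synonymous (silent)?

Codon 2: GCU (Ala) → GUU (Val) — missense.
Codon 3: GGC (Gly) → GGU (Gly) — synonymous.
Codon 4: AAG (Lys) → AUG (Met) — missense.
Codon 5: GGA (Gly) → GAA (Glu) — missense.
Codon 8: CAC (His) → AAC (Asn) — missense.
Synonymous: 1 of 5.

1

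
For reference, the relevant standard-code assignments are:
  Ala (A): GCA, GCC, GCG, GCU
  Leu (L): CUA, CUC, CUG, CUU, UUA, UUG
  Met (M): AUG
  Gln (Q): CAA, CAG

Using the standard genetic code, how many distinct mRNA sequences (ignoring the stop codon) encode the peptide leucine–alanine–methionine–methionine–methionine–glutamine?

48

Leu: 6 codons.
Ala: 4 codons.
Met: 1 codon.
Met: 1 codon.
Met: 1 codon.
Gln: 2 codons.
6 × 4 × 1 × 1 × 1 × 2 = 48.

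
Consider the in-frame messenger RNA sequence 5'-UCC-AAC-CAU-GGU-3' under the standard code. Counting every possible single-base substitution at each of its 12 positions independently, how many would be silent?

8

Codon 1 (UCC, Ser): 3 synonymous substitutions.
Codon 2 (AAC, Asn): 1 synonymous substitution.
Codon 3 (CAU, His): 1 synonymous substitution.
Codon 4 (GGU, Gly): 3 synonymous substitutions.
Total: 3 + 1 + 1 + 3 = 8.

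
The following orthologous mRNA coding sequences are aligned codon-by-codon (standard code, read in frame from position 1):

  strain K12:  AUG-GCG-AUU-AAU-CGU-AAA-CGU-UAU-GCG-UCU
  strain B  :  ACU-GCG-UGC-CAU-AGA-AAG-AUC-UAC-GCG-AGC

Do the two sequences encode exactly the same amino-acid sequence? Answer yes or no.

no

Codon 1: AUG Met / ACU Thr — nonsynonymous.
Codon 2: GCG Ala / GCG Ala — identical.
Codon 3: AUU Ile / UGC Cys — nonsynonymous.
Codon 4: AAU Asn / CAU His — nonsynonymous.
Codon 5: CGU Arg / AGA Arg — synonymous.
Codon 6: AAA Lys / AAG Lys — synonymous.
Codon 7: CGU Arg / AUC Ile — nonsynonymous.
Codon 8: UAU Tyr / UAC Tyr — synonymous.
Codon 9: GCG Ala / GCG Ala — identical.
Codon 10: UCU Ser / AGC Ser — synonymous.
Nonsynonymous differences: 4 → different protein.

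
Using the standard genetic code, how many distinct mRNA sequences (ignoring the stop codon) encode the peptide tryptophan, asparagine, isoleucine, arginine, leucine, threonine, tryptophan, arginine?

Trp: 1 codon.
Asn: 2 codons.
Ile: 3 codons.
Arg: 6 codons.
Leu: 6 codons.
Thr: 4 codons.
Trp: 1 codon.
Arg: 6 codons.
1 × 2 × 3 × 6 × 6 × 4 × 1 × 6 = 5184.

5184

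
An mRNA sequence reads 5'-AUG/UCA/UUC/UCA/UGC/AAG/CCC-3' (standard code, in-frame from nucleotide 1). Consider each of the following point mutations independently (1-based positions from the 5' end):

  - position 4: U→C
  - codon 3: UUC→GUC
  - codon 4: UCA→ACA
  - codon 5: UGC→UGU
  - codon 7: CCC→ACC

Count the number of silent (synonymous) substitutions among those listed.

Codon 2: UCA (Ser) → CCA (Pro) — missense.
Codon 3: UUC (Phe) → GUC (Val) — missense.
Codon 4: UCA (Ser) → ACA (Thr) — missense.
Codon 5: UGC (Cys) → UGU (Cys) — synonymous.
Codon 7: CCC (Pro) → ACC (Thr) — missense.
Synonymous: 1 of 5.

1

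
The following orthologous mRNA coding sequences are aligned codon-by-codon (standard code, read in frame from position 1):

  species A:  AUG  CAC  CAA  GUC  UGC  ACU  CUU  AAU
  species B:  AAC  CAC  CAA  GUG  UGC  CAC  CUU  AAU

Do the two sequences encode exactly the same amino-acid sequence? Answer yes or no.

no

Codon 1: AUG Met / AAC Asn — nonsynonymous.
Codon 2: CAC His / CAC His — identical.
Codon 3: CAA Gln / CAA Gln — identical.
Codon 4: GUC Val / GUG Val — synonymous.
Codon 5: UGC Cys / UGC Cys — identical.
Codon 6: ACU Thr / CAC His — nonsynonymous.
Codon 7: CUU Leu / CUU Leu — identical.
Codon 8: AAU Asn / AAU Asn — identical.
Nonsynonymous differences: 2 → different protein.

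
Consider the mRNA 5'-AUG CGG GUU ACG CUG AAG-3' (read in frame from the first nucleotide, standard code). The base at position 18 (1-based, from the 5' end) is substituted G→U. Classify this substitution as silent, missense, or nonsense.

Position 18 falls in codon 6: AAG → Lys.
After the substitution the codon is AAU → Asn.
Lys ≠ Asn, so this is a missense mutation.

missense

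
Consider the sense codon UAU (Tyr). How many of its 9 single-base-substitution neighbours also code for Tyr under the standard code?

Position 1: none → 0 synonymous.
Position 2: none → 0 synonymous.
Position 3: UAC → 1 synonymous.
Total: 0 + 0 + 1 = 1.

1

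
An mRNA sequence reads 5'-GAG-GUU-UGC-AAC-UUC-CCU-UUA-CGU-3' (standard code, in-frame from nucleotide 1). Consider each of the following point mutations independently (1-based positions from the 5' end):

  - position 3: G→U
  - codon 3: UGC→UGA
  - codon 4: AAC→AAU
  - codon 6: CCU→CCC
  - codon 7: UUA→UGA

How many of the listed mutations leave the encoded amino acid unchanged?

Codon 1: GAG (Glu) → GAU (Asp) — missense.
Codon 3: UGC (Cys) → UGA (Stop) — nonsense.
Codon 4: AAC (Asn) → AAU (Asn) — synonymous.
Codon 6: CCU (Pro) → CCC (Pro) — synonymous.
Codon 7: UUA (Leu) → UGA (Stop) — nonsense.
Synonymous: 2 of 5.

2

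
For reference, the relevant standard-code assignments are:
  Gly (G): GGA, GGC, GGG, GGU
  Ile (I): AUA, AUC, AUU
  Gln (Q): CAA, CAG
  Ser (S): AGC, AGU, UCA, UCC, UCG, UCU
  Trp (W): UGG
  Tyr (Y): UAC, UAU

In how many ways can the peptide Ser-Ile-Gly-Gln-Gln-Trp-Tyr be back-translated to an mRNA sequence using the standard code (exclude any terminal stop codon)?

576

Ser: 6 codons.
Ile: 3 codons.
Gly: 4 codons.
Gln: 2 codons.
Gln: 2 codons.
Trp: 1 codon.
Tyr: 2 codons.
6 × 3 × 4 × 2 × 2 × 1 × 2 = 576.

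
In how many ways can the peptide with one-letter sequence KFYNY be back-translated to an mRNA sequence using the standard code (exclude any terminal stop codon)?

32

Lys: 2 codons.
Phe: 2 codons.
Tyr: 2 codons.
Asn: 2 codons.
Tyr: 2 codons.
2 × 2 × 2 × 2 × 2 = 32.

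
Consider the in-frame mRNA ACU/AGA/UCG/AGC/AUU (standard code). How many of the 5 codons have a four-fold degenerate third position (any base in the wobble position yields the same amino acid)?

Codon 1 ACU (Thr): third position 4-fold.
Codon 2 AGA (Arg): third position 2-fold.
Codon 3 UCG (Ser): third position 4-fold.
Codon 4 AGC (Ser): third position 2-fold.
Codon 5 AUU (Ile): third position 3-fold.
Four-fold degenerate third positions: 2.

2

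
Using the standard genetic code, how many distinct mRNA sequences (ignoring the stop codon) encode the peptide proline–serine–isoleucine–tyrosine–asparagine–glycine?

Pro: 4 codons.
Ser: 6 codons.
Ile: 3 codons.
Tyr: 2 codons.
Asn: 2 codons.
Gly: 4 codons.
4 × 6 × 3 × 2 × 2 × 4 = 1152.

1152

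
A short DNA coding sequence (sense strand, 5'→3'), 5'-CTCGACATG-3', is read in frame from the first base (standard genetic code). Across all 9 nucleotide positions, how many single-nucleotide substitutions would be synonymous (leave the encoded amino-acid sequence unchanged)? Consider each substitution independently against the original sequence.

4

Codon 1 (CTC, Leu): 3 synonymous substitutions.
Codon 2 (GAC, Asp): 1 synonymous substitution.
Codon 3 (ATG, Met): 0 synonymous substitutions.
Total: 3 + 1 + 0 = 4.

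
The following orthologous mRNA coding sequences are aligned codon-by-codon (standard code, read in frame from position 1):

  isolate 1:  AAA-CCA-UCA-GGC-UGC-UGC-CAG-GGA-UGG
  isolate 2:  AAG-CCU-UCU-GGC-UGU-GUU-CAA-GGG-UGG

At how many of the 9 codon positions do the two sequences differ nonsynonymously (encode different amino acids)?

1

Codon 1: AAA Lys / AAG Lys — synonymous.
Codon 2: CCA Pro / CCU Pro — synonymous.
Codon 3: UCA Ser / UCU Ser — synonymous.
Codon 4: GGC Gly / GGC Gly — identical.
Codon 5: UGC Cys / UGU Cys — synonymous.
Codon 6: UGC Cys / GUU Val — nonsynonymous.
Codon 7: CAG Gln / CAA Gln — synonymous.
Codon 8: GGA Gly / GGG Gly — synonymous.
Codon 9: UGG Trp / UGG Trp — identical.
Nonsynonymous differences: 1.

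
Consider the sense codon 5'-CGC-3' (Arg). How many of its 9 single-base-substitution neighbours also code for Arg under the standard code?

3

Position 1: none → 0 synonymous.
Position 2: none → 0 synonymous.
Position 3: CGT, CGA, CGG → 3 synonymous.
Total: 0 + 0 + 3 = 3.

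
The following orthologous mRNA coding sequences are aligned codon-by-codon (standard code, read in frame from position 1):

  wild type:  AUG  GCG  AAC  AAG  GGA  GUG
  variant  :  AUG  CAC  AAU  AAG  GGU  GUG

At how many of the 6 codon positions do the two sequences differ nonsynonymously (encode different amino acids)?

1

Codon 1: AUG Met / AUG Met — identical.
Codon 2: GCG Ala / CAC His — nonsynonymous.
Codon 3: AAC Asn / AAU Asn — synonymous.
Codon 4: AAG Lys / AAG Lys — identical.
Codon 5: GGA Gly / GGU Gly — synonymous.
Codon 6: GUG Val / GUG Val — identical.
Nonsynonymous differences: 1.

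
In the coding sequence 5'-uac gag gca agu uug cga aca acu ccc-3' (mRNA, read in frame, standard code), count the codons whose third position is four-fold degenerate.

Codon 1 UAC (Tyr): third position 2-fold.
Codon 2 GAG (Glu): third position 2-fold.
Codon 3 GCA (Ala): third position 4-fold.
Codon 4 AGU (Ser): third position 2-fold.
Codon 5 UUG (Leu): third position 2-fold.
Codon 6 CGA (Arg): third position 4-fold.
Codon 7 ACA (Thr): third position 4-fold.
Codon 8 ACU (Thr): third position 4-fold.
Codon 9 CCC (Pro): third position 4-fold.
Four-fold degenerate third positions: 5.

5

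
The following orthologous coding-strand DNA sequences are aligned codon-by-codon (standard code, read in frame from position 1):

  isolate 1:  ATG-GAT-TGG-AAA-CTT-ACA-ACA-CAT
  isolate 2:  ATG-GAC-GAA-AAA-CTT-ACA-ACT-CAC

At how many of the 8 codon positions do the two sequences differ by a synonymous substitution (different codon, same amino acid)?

3

Codon 1: ATG Met / ATG Met — identical.
Codon 2: GAT Asp / GAC Asp — synonymous.
Codon 3: TGG Trp / GAA Glu — nonsynonymous.
Codon 4: AAA Lys / AAA Lys — identical.
Codon 5: CTT Leu / CTT Leu — identical.
Codon 6: ACA Thr / ACA Thr — identical.
Codon 7: ACA Thr / ACT Thr — synonymous.
Codon 8: CAT His / CAC His — synonymous.
Synonymous differences: 3.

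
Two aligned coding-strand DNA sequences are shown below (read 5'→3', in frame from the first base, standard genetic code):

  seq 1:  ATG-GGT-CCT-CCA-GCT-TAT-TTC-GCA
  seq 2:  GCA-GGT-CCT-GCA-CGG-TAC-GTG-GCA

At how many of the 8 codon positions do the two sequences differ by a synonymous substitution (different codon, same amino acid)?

Codon 1: ATG Met / GCA Ala — nonsynonymous.
Codon 2: GGT Gly / GGT Gly — identical.
Codon 3: CCT Pro / CCT Pro — identical.
Codon 4: CCA Pro / GCA Ala — nonsynonymous.
Codon 5: GCT Ala / CGG Arg — nonsynonymous.
Codon 6: TAT Tyr / TAC Tyr — synonymous.
Codon 7: TTC Phe / GTG Val — nonsynonymous.
Codon 8: GCA Ala / GCA Ala — identical.
Synonymous differences: 1.

1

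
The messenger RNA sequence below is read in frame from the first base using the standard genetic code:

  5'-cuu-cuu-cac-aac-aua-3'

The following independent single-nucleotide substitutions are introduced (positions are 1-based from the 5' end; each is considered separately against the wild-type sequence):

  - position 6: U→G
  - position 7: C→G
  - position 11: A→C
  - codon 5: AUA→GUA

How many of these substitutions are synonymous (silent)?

1

Codon 2: CUU (Leu) → CUG (Leu) — synonymous.
Codon 3: CAC (His) → GAC (Asp) — missense.
Codon 4: AAC (Asn) → ACC (Thr) — missense.
Codon 5: AUA (Ile) → GUA (Val) — missense.
Synonymous: 1 of 4.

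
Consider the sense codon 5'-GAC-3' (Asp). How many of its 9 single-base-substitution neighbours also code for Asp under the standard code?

Position 1: none → 0 synonymous.
Position 2: none → 0 synonymous.
Position 3: GAU → 1 synonymous.
Total: 0 + 0 + 1 = 1.

1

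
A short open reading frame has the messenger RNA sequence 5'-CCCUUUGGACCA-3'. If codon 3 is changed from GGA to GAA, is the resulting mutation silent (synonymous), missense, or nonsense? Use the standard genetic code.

missense

Position 8 falls in codon 3: GGA → Gly.
After the substitution the codon is GAA → Glu.
Gly ≠ Glu, so this is a missense mutation.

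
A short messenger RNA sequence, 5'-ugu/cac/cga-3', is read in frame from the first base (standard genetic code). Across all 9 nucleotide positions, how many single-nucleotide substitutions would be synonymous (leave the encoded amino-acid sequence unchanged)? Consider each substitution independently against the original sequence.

Codon 1 (UGU, Cys): 1 synonymous substitution.
Codon 2 (CAC, His): 1 synonymous substitution.
Codon 3 (CGA, Arg): 4 synonymous substitutions.
Total: 1 + 1 + 4 = 6.

6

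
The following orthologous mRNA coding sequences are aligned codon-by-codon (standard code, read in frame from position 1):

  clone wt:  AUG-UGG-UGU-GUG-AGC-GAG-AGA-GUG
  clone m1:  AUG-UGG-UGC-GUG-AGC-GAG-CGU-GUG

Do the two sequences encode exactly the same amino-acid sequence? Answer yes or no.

Codon 1: AUG Met / AUG Met — identical.
Codon 2: UGG Trp / UGG Trp — identical.
Codon 3: UGU Cys / UGC Cys — synonymous.
Codon 4: GUG Val / GUG Val — identical.
Codon 5: AGC Ser / AGC Ser — identical.
Codon 6: GAG Glu / GAG Glu — identical.
Codon 7: AGA Arg / CGU Arg — synonymous.
Codon 8: GUG Val / GUG Val — identical.
Nonsynonymous differences: 0 → same protein.

yes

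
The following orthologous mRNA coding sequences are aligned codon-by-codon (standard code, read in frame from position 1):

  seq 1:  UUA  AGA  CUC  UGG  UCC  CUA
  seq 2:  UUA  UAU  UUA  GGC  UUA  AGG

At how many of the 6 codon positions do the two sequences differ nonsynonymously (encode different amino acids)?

4

Codon 1: UUA Leu / UUA Leu — identical.
Codon 2: AGA Arg / UAU Tyr — nonsynonymous.
Codon 3: CUC Leu / UUA Leu — synonymous.
Codon 4: UGG Trp / GGC Gly — nonsynonymous.
Codon 5: UCC Ser / UUA Leu — nonsynonymous.
Codon 6: CUA Leu / AGG Arg — nonsynonymous.
Nonsynonymous differences: 4.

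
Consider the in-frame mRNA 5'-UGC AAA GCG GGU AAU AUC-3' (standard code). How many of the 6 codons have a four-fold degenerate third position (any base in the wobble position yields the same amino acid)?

Codon 1 UGC (Cys): third position 2-fold.
Codon 2 AAA (Lys): third position 2-fold.
Codon 3 GCG (Ala): third position 4-fold.
Codon 4 GGU (Gly): third position 4-fold.
Codon 5 AAU (Asn): third position 2-fold.
Codon 6 AUC (Ile): third position 3-fold.
Four-fold degenerate third positions: 2.

2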